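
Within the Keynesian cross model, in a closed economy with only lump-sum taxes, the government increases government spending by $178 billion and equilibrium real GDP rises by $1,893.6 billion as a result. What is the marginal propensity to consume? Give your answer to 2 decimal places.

0.91

Implied spending multiplier k = ΔY/ΔG = 1,893.6/178 ≈ 10.6382.
Since k = 1/(1 − MPC), MPC = 1 − 1/k = 1 − ΔG/ΔY = 1 − 178/1,893.6 ≈ 0.91.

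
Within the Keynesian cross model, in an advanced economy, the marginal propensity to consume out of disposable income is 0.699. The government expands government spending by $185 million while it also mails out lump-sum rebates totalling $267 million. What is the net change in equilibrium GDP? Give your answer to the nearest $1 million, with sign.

Expenditure multiplier = 1/(1 − MPC) = 1/(1 − 0.699) = 1/0.301 ≈ 3.322.
ΔG contributes k·ΔG = (+$185 million) / 0.301 ≈ +$614.6 million.
ΔT of −$267 million changes first-round spending by −c·ΔT = +$186.633 million, contributing k·(−c·ΔT) = (+$186.633 million) / 0.301 ≈ +$620 million.
Net ΔY = k(ΔG − c·ΔT) = (+$371.633 million) / 0.301 ≈ +$1,235 million.

+$1,235 million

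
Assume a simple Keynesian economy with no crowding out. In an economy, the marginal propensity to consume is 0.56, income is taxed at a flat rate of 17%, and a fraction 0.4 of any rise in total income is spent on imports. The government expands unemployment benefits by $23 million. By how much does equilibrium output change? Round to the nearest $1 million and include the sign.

+$14 million

The transfer change shifts disposable income by +$23 million, so first-round consumption changes by c·ΔTR = 0.56 × (+$23 million) = +$12.88 million.
Expenditure multiplier = 1/(1 − c(1−t) + m) = 1/(1 − 0.56×0.83 + 0.4) = 1/0.9352 ≈ 1.069.
The transfer multiplier is c × k ≈ 0.599, so ΔY = k × (c·ΔTR) = (+$12.88 million) / 0.9352 ≈ +$14 million.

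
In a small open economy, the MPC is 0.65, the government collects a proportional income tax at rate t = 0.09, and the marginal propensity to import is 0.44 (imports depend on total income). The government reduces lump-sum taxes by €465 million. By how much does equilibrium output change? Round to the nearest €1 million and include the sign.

+€356 million

A lump-sum tax change of −€465 million shifts disposable income by +€465 million; first-round consumption changes by −c × ΔT = −0.65 × (−€465 million) = +€302.25 million.
Expenditure multiplier = 1/(1 − c(1−t) + m) = 1/(1 − 0.65×0.91 + 0.44) = 1/0.8485 ≈ 1.179.
The tax multiplier is −c × k ≈ −0.766, so ΔY = k × (−c·ΔT) = (+€302.25 million) / 0.8485 ≈ +€356 million.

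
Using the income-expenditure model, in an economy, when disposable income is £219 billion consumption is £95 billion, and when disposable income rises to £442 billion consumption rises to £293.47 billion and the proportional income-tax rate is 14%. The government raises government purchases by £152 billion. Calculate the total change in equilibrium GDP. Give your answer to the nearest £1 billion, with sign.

+£648 billion

MPC = ΔC/ΔYd = (293.47 − 95)/(442 − 219) = 198.47/223 = 0.89.
Expenditure multiplier = 1/(1 − c(1−t)) = 1/(1 − 0.89×0.86) = 1/0.2346 ≈ 4.263.
ΔY = k × ΔG = (+£152 billion) / 0.2346 ≈ +£648 billion.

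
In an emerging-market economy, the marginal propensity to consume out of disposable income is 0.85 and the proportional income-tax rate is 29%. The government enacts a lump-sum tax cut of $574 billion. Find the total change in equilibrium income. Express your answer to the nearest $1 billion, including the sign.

+$1,231 billion

A lump-sum tax change of −$574 billion shifts disposable income by +$574 billion; first-round consumption changes by −c × ΔT = −0.85 × (−$574 billion) = +$487.9 billion.
Expenditure multiplier = 1/(1 − c(1−t)) = 1/(1 − 0.85×0.71) = 1/0.3965 ≈ 2.522.
The tax multiplier is −c × k ≈ −2.144, so ΔY = k × (−c·ΔT) = (+$487.9 billion) / 0.3965 ≈ +$1,231 billion.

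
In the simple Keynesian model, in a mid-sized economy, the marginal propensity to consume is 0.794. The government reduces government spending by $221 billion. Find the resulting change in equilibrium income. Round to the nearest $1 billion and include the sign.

−$1,073 billion

Spending multiplier = 1/(1 − MPC) = 1/(1 − 0.794) = 1/0.206 ≈ 4.854.
ΔY = k × ΔG = (−$221 billion) / 0.206 ≈ −$1,073 billion.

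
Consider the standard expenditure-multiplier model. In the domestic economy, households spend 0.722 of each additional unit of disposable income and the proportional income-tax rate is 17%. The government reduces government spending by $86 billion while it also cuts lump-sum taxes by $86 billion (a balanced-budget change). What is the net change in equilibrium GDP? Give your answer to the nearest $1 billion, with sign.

−$60 billion

Expenditure multiplier = 1/(1 − c(1−t)) = 1/(1 − 0.722×0.83) = 1/0.40074 ≈ 2.495.
ΔG contributes k·ΔG = (−$86 billion) / 0.40074 ≈ −$214.6 billion.
ΔT of −$86 billion changes first-round spending by −c·ΔT = +$62.092 billion, contributing k·(−c·ΔT) = (+$62.092 billion) / 0.40074 ≈ +$154.9 billion.
Net ΔY = k(ΔG − c·ΔT) = (−$23.908 billion) / 0.40074 ≈ −$60 billion.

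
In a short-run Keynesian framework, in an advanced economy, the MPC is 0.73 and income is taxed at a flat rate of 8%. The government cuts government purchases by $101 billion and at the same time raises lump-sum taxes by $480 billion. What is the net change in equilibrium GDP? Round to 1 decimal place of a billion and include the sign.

−$1,374.5 billion

Expenditure multiplier = 1/(1 − c(1−t)) = 1/(1 − 0.73×0.92) = 1/0.3284 ≈ 3.045.
ΔG contributes k·ΔG = (−$101 billion) / 0.3284 ≈ −$307.6 billion.
ΔT of +$480 billion changes first-round spending by −c·ΔT = −$350.4 billion, contributing k·(−c·ΔT) = (−$350.4 billion) / 0.3284 ≈ −$1,067 billion.
Net ΔY = k(ΔG − c·ΔT) = (−$451.4 billion) / 0.3284 ≈ −$1,374.5 billion.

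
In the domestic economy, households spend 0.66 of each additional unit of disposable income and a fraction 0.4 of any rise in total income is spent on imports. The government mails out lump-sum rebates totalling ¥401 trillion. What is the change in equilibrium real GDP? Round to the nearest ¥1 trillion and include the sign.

+¥358 trillion

A lump-sum tax change of −¥401 trillion shifts disposable income by +¥401 trillion; first-round consumption changes by −c × ΔT = −0.66 × (−¥401 trillion) = +¥264.66 trillion.
Expenditure multiplier = 1/(1 − c + m) = 1/(1 − 0.66 + 0.4) = 1/0.74 ≈ 1.351.
The tax multiplier is −c × k ≈ −0.892, so ΔY = k × (−c·ΔT) = (+¥264.66 trillion) / 0.74 ≈ +¥358 trillion.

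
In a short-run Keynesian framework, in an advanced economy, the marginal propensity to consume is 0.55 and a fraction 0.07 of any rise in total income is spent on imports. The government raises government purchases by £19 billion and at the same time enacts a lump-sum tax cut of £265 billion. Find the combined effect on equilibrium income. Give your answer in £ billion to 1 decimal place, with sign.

Expenditure multiplier = 1/(1 − c + m) = 1/(1 − 0.55 + 0.07) = 1/0.52 ≈ 1.923.
ΔG contributes k·ΔG = (+£19 billion) / 0.52 ≈ +£36.5 billion.
ΔT of −£265 billion changes first-round spending by −c·ΔT = +£145.75 billion, contributing k·(−c·ΔT) = (+£145.75 billion) / 0.52 ≈ +£280.3 billion.
Net ΔY = k(ΔG − c·ΔT) = (+£164.75 billion) / 0.52 ≈ +£316.8 billion.

+£316.8 billion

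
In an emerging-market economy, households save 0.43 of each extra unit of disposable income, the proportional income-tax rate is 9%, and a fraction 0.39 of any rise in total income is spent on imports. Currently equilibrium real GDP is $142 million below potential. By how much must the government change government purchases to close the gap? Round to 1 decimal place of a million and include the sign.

MPC = 1 − MPS = 1 − 0.43 = 0.57.
Spending multiplier = 1/(1 − c(1−t) + m) = 1/(1 − 0.57×0.91 + 0.39) = 1/0.8713 ≈ 1.148.
Need ΔY = +$142 million, so ΔG = ΔY/k = (+$142 million) × 0.8713 ≈ +$123.7 million.
The government should increase government purchases by $123.7 million.

+$123.7 million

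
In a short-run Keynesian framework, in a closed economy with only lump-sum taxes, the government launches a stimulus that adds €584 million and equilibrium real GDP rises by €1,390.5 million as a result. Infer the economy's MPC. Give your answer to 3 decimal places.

0.580

Implied spending multiplier k = ΔY/ΔG = 1,390.5/584 ≈ 2.381.
Since k = 1/(1 − MPC), MPC = 1 − 1/k = 1 − ΔG/ΔY = 1 − 584/1,390.5 ≈ 0.580.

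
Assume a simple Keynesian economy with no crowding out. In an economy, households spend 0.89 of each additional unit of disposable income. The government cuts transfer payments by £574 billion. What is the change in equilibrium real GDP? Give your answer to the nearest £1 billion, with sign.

The transfer change shifts disposable income by −£574 billion, so first-round consumption changes by c·ΔTR = 0.89 × (−£574 billion) = −£510.86 billion.
Expenditure multiplier = 1/(1 − MPC) = 1/(1 − 0.89) = 1/0.11 ≈ 9.091.
The transfer multiplier is c × k ≈ 8.091, so ΔY = k × (c·ΔTR) = (−£510.86 billion) / 0.11 ≈ −£4,644 billion.

−£4,644 billion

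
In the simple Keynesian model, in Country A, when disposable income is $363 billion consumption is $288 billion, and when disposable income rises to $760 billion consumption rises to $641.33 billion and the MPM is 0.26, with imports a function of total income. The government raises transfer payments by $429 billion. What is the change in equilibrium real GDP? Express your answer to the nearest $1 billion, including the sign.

MPC = ΔC/ΔYd = (641.33 − 288)/(760 − 363) = 353.33/397 = 0.89.
The transfer change shifts disposable income by +$429 billion, so first-round consumption changes by c·ΔTR = 0.89 × (+$429 billion) = +$381.81 billion.
Expenditure multiplier = 1/(1 − c + m) = 1/(1 − 0.89 + 0.26) = 1/0.37 ≈ 2.703.
The transfer multiplier is c × k ≈ 2.405, so ΔY = k × (c·ΔTR) = (+$381.81 billion) / 0.37 ≈ +$1,032 billion.

+$1,032 billion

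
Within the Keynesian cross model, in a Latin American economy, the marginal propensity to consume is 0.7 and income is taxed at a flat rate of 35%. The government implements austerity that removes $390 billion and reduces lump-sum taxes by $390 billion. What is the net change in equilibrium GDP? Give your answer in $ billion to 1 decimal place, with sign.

−$214.7 billion

Expenditure multiplier = 1/(1 − c(1−t)) = 1/(1 − 0.7×0.65) = 1/0.545 ≈ 1.835.
ΔG contributes k·ΔG = (−$390 billion) / 0.545 ≈ −$715.6 billion.
ΔT of −$390 billion changes first-round spending by −c·ΔT = +$273 billion, contributing k·(−c·ΔT) = (+$273 billion) / 0.545 ≈ +$500.9 billion.
Net ΔY = k(ΔG − c·ΔT) = (−$117 billion) / 0.545 ≈ −$214.7 billion.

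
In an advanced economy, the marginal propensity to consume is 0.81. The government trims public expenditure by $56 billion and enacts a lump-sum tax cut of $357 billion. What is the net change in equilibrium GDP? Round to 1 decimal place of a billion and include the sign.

+$1,227.2 billion

Expenditure multiplier = 1/(1 − MPC) = 1/(1 − 0.81) = 1/0.19 ≈ 5.263.
ΔG contributes k·ΔG = (−$56 billion) / 0.19 ≈ −$294.7 billion.
ΔT of −$357 billion changes first-round spending by −c·ΔT = +$289.17 billion, contributing k·(−c·ΔT) = (+$289.17 billion) / 0.19 ≈ +$1,521.9 billion.
Net ΔY = k(ΔG − c·ΔT) = (+$233.17 billion) / 0.19 ≈ +$1,227.2 billion.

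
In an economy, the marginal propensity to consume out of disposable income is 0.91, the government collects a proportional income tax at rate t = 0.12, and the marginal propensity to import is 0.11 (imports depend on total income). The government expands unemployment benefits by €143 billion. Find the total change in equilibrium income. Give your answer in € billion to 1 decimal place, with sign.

The transfer change shifts disposable income by +€143 billion, so first-round consumption changes by c·ΔTR = 0.91 × (+€143 billion) = +€130.13 billion.
Expenditure multiplier = 1/(1 − c(1−t) + m) = 1/(1 − 0.91×0.88 + 0.11) = 1/0.3092 ≈ 3.234.
The transfer multiplier is c × k ≈ 2.943, so ΔY = k × (c·ΔTR) = (+€130.13 billion) / 0.3092 ≈ +€420.9 billion.

+€420.9 billion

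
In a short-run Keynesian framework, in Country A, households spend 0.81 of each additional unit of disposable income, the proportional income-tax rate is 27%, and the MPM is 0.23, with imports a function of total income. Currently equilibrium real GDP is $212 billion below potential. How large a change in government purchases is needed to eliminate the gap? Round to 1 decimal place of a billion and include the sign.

Spending multiplier = 1/(1 − c(1−t) + m) = 1/(1 − 0.81×0.73 + 0.23) = 1/0.6387 ≈ 1.566.
Need ΔY = +$212 billion, so ΔG = ΔY/k = (+$212 billion) × 0.6387 ≈ +$135.4 billion.
The government should increase government purchases by $135.4 billion.

+$135.4 billion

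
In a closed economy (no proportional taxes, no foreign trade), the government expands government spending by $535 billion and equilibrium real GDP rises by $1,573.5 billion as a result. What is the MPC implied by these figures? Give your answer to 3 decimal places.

Implied spending multiplier k = ΔY/ΔG = 1,573.5/535 ≈ 2.9411.
Since k = 1/(1 − MPC), MPC = 1 − 1/k = 1 − ΔG/ΔY = 1 − 535/1,573.5 ≈ 0.660.

0.660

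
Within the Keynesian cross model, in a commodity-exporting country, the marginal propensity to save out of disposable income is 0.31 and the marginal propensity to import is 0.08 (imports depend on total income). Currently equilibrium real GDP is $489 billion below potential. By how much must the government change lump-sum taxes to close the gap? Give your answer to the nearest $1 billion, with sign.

MPC = 1 − MPS = 1 − 0.31 = 0.69.
Spending multiplier = 1/(1 − c + m) = 1/(1 − 0.69 + 0.08) = 1/0.39 ≈ 2.564.
Tax multiplier = −c·k = −0.69/0.39 ≈ −1.769. Need ΔY = +$489 billion, so ΔT = ΔY/(−c·k) = −(+$489 billion) × 0.39 / 0.69 ≈ −$276 billion.
The government should cut lump-sum taxes by $276 billion.

−$276 billion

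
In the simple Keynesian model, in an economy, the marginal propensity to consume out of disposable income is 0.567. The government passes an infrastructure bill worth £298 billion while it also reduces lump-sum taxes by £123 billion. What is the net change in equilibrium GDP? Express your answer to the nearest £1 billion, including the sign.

+£849 billion

Expenditure multiplier = 1/(1 − MPC) = 1/(1 − 0.567) = 1/0.433 ≈ 2.309.
ΔG contributes k·ΔG = (+£298 billion) / 0.433 ≈ +£688.2 billion.
ΔT of −£123 billion changes first-round spending by −c·ΔT = +£69.741 billion, contributing k·(−c·ΔT) = (+£69.741 billion) / 0.433 ≈ +£161.1 billion.
Net ΔY = k(ΔG − c·ΔT) = (+£367.741 billion) / 0.433 ≈ +£849 billion.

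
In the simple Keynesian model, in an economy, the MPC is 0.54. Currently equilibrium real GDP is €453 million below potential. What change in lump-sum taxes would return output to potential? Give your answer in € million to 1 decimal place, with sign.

−€385.9 million

Spending multiplier = 1/(1 − MPC) = 1/(1 − 0.54) = 1/0.46 ≈ 2.174.
Tax multiplier = −c·k = −0.54/0.46 ≈ −1.174. Need ΔY = +€453 million, so ΔT = ΔY/(−c·k) = −(+€453 million) × 0.46 / 0.54 ≈ −€385.9 million.
The government should cut lump-sum taxes by €385.9 million.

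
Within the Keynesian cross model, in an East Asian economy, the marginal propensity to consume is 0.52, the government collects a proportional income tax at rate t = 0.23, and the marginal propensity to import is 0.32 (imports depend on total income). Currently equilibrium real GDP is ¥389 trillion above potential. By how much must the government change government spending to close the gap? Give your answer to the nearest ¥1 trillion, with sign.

−¥358 trillion

Spending multiplier = 1/(1 − c(1−t) + m) = 1/(1 − 0.52×0.77 + 0.32) = 1/0.9196 ≈ 1.087.
Need ΔY = −¥389 trillion, so ΔG = ΔY/k = (−¥389 trillion) × 0.9196 ≈ −¥358 trillion.
The government should cut government spending by ¥358 trillion.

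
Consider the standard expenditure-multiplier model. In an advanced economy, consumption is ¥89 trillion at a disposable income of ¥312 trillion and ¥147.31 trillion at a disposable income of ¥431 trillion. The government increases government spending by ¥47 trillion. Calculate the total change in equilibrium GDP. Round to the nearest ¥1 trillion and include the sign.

MPC = ΔC/ΔYd = (147.31 − 89)/(431 − 312) = 58.31/119 = 0.49.
Government-spending multiplier = 1/(1 − MPC) = 1/(1 − 0.49) = 1/0.51 ≈ 1.961.
ΔY = k × ΔG = (+¥47 trillion) / 0.51 ≈ +¥92 trillion.

+¥92 trillion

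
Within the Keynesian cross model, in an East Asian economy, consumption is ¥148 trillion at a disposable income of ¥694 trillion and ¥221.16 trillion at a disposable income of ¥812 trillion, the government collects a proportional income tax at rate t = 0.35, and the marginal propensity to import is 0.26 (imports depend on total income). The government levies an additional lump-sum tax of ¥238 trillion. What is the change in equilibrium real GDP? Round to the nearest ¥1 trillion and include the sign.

MPC = ΔC/ΔYd = (221.16 − 148)/(812 − 694) = 73.16/118 = 0.62.
A lump-sum tax change of +¥238 trillion shifts disposable income by −¥238 trillion; first-round consumption changes by −c × ΔT = −0.62 × (+¥238 trillion) = −¥147.56 trillion.
Expenditure multiplier = 1/(1 − c(1−t) + m) = 1/(1 − 0.62×0.65 + 0.26) = 1/0.857 ≈ 1.167.
The tax multiplier is −c × k ≈ −0.723, so ΔY = k × (−c·ΔT) = (−¥147.56 trillion) / 0.857 ≈ −¥172 trillion.

−¥172 trillion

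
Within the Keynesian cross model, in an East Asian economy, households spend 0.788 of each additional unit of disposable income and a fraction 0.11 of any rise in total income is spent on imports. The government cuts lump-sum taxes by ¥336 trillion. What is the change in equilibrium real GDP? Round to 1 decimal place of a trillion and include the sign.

A lump-sum tax change of −¥336 trillion shifts disposable income by +¥336 trillion; first-round consumption changes by −c × ΔT = −0.788 × (−¥336 trillion) = +¥264.768 trillion.
Expenditure multiplier = 1/(1 − c + m) = 1/(1 − 0.788 + 0.11) = 1/0.322 ≈ 3.106.
The tax multiplier is −c × k ≈ −2.447, so ΔY = k × (−c·ΔT) = (+¥264.768 trillion) / 0.322 ≈ +¥822.3 trillion.

+¥822.3 trillion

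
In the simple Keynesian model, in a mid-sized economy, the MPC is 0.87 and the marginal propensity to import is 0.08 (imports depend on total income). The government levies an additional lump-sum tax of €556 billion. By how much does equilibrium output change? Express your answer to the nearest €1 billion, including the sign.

−€2,303 billion

A lump-sum tax change of +€556 billion shifts disposable income by −€556 billion; first-round consumption changes by −c × ΔT = −0.87 × (+€556 billion) = −€483.72 billion.
Expenditure multiplier = 1/(1 − c + m) = 1/(1 − 0.87 + 0.08) = 1/0.21 ≈ 4.762.
The tax multiplier is −c × k ≈ −4.143, so ΔY = k × (−c·ΔT) = (−€483.72 billion) / 0.21 ≈ −€2,303 billion.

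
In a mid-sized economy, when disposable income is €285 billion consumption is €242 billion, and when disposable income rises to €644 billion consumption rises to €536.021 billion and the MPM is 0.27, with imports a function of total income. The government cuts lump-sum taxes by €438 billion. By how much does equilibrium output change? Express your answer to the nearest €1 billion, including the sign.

MPC = ΔC/ΔYd = (536.021 − 242)/(644 − 285) = 294.021/359 = 0.819.
A lump-sum tax change of −€438 billion shifts disposable income by +€438 billion; first-round consumption changes by −c × ΔT = −0.819 × (−€438 billion) = +€358.722 billion.
Expenditure multiplier = 1/(1 − c + m) = 1/(1 − 0.819 + 0.27) = 1/0.451 ≈ 2.217.
The tax multiplier is −c × k ≈ −1.816, so ΔY = k × (−c·ΔT) = (+€358.722 billion) / 0.451 ≈ +€795 billion.

+€795 billion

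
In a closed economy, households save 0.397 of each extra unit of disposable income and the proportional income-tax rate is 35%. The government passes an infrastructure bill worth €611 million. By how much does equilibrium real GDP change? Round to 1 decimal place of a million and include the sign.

MPC = 1 − MPS = 1 − 0.397 = 0.603.
Expenditure multiplier = 1/(1 − c(1−t)) = 1/(1 − 0.603×0.65) = 1/0.60805 ≈ 1.645.
ΔY = k × ΔG = (+€611 million) / 0.60805 ≈ +€1,004.9 million.

+€1,004.9 million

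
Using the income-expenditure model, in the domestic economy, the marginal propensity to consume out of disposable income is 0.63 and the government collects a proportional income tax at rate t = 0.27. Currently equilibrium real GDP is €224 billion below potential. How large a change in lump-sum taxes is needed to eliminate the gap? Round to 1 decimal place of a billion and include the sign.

−€192.0 billion

Spending multiplier = 1/(1 − c(1−t)) = 1/(1 − 0.63×0.73) = 1/0.5401 ≈ 1.852.
Tax multiplier = −c·k = −0.63/0.5401 ≈ −1.166. Need ΔY = +€224 billion, so ΔT = ΔY/(−c·k) = −(+€224 billion) × 0.5401 / 0.63 ≈ −€192 billion.
The government should cut lump-sum taxes by €192 billion.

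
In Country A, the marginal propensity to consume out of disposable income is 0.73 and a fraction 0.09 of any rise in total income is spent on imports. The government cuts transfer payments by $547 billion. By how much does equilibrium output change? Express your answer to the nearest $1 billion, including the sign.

−$1,109 billion

The transfer change shifts disposable income by −$547 billion, so first-round consumption changes by c·ΔTR = 0.73 × (−$547 billion) = −$399.31 billion.
Expenditure multiplier = 1/(1 − c + m) = 1/(1 − 0.73 + 0.09) = 1/0.36 ≈ 2.778.
The transfer multiplier is c × k ≈ 2.028, so ΔY = k × (c·ΔTR) = (−$399.31 billion) / 0.36 ≈ −$1,109 billion.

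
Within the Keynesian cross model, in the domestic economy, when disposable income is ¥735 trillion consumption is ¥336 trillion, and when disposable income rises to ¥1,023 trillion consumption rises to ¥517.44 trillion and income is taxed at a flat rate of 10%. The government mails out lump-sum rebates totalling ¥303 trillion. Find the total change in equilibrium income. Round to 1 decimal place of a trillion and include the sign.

+¥440.9 trillion

MPC = ΔC/ΔYd = (517.44 − 336)/(1,023 − 735) = 181.44/288 = 0.63.
A lump-sum tax change of −¥303 trillion shifts disposable income by +¥303 trillion; first-round consumption changes by −c × ΔT = −0.63 × (−¥303 trillion) = +¥190.89 trillion.
Expenditure multiplier = 1/(1 − c(1−t)) = 1/(1 − 0.63×0.9) = 1/0.433 ≈ 2.309.
The tax multiplier is −c × k ≈ −1.455, so ΔY = k × (−c·ΔT) = (+¥190.89 trillion) / 0.433 ≈ +¥440.9 trillion.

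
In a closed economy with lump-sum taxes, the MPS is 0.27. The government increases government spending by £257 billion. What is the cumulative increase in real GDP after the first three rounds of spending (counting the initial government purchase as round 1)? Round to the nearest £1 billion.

£582 billion

MPC = 1 − MPS = 1 − 0.27 = 0.73.
Round 1 adds ΔG = £257 billion; each later round is MPC = 0.73 times the previous.
After 3 rounds: 257 + 187.61 + 136.9553 = ΔG·(1 − c^3)/(1 − c) = 257 × (1 − 0.389017)/0.27 ≈ £582 billion.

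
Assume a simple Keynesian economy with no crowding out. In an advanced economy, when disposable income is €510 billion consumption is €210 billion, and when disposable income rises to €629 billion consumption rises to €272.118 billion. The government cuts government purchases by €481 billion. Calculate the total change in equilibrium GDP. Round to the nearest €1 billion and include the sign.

MPC = ΔC/ΔYd = (272.118 − 210)/(629 − 510) = 62.118/119 = 0.522.
Spending multiplier = 1/(1 − MPC) = 1/(1 − 0.522) = 1/0.478 ≈ 2.092.
ΔY = k × ΔG = (−€481 billion) / 0.478 ≈ −€1,006 billion.

−€1,006 billion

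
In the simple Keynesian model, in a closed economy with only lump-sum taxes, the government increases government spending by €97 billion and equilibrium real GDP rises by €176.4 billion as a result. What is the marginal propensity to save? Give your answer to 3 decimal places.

Implied spending multiplier k = ΔY/ΔG = 176.4/97 ≈ 1.8186.
Since k = 1/(1 − MPC), MPC = 1 − 1/k = 1 − ΔG/ΔY = 1 − 97/176.4 ≈ 0.450.
MPS = 1 − MPC = 0.550.

0.550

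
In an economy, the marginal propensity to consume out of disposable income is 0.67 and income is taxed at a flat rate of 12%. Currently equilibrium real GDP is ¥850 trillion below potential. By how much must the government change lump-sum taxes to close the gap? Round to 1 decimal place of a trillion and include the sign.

−¥520.7 trillion

Spending multiplier = 1/(1 − c(1−t)) = 1/(1 − 0.67×0.88) = 1/0.4104 ≈ 2.437.
Tax multiplier = −c·k = −0.67/0.4104 ≈ −1.633. Need ΔY = +¥850 trillion, so ΔT = ΔY/(−c·k) = −(+¥850 trillion) × 0.4104 / 0.67 ≈ −¥520.7 trillion.
The government should cut lump-sum taxes by ¥520.7 trillion.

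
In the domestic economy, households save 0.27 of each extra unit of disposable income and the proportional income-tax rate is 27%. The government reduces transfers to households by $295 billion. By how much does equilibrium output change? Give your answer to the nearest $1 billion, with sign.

−$461 billion

MPC = 1 − MPS = 1 − 0.27 = 0.73.
The transfer change shifts disposable income by −$295 billion, so first-round consumption changes by c·ΔTR = 0.73 × (−$295 billion) = −$215.35 billion.
Expenditure multiplier = 1/(1 − c(1−t)) = 1/(1 − 0.73×0.73) = 1/0.4671 ≈ 2.141.
The transfer multiplier is c × k ≈ 1.563, so ΔY = k × (c·ΔTR) = (−$215.35 billion) / 0.4671 ≈ −$461 billion.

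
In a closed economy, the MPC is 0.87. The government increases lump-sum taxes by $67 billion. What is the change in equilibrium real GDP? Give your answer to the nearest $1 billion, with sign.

A lump-sum tax change of +$67 billion shifts disposable income by −$67 billion; first-round consumption changes by −c × ΔT = −0.87 × (+$67 billion) = −$58.29 billion.
Expenditure multiplier = 1/(1 − MPC) = 1/(1 − 0.87) = 1/0.13 ≈ 7.692.
The tax multiplier is −c × k ≈ −6.692, so ΔY = k × (−c·ΔT) = (−$58.29 billion) / 0.13 ≈ −$448 billion.

−$448 billion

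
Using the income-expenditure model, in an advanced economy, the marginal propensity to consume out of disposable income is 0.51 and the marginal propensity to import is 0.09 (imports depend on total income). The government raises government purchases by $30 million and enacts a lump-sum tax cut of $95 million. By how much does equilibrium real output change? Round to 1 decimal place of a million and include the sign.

+$135.3 million

Expenditure multiplier = 1/(1 − c + m) = 1/(1 − 0.51 + 0.09) = 1/0.58 ≈ 1.724.
ΔG contributes k·ΔG = (+$30 million) / 0.58 ≈ +$51.7 million.
ΔT of −$95 million changes first-round spending by −c·ΔT = +$48.45 million, contributing k·(−c·ΔT) = (+$48.45 million) / 0.58 ≈ +$83.5 million.
Net ΔY = k(ΔG − c·ΔT) = (+$78.45 million) / 0.58 ≈ +$135.3 million.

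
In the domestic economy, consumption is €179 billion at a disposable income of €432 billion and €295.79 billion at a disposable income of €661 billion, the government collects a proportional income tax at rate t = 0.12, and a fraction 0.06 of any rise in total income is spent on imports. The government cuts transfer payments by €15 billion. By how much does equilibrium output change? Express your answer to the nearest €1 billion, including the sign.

−€13 billion

MPC = ΔC/ΔYd = (295.79 − 179)/(661 − 432) = 116.79/229 = 0.51.
The transfer change shifts disposable income by −€15 billion, so first-round consumption changes by c·ΔTR = 0.51 × (−€15 billion) = −€7.65 billion.
Expenditure multiplier = 1/(1 − c(1−t) + m) = 1/(1 − 0.51×0.88 + 0.06) = 1/0.6112 ≈ 1.636.
The transfer multiplier is c × k ≈ 0.834, so ΔY = k × (c·ΔTR) = (−€7.65 billion) / 0.6112 ≈ −€13 billion.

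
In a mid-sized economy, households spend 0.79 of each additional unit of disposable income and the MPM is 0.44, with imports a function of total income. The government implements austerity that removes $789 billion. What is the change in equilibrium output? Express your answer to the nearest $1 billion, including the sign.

Government-spending multiplier = 1/(1 − c + m) = 1/(1 − 0.79 + 0.44) = 1/0.65 ≈ 1.538.
ΔY = k × ΔG = (−$789 billion) / 0.65 ≈ −$1,214 billion.

−$1,214 billion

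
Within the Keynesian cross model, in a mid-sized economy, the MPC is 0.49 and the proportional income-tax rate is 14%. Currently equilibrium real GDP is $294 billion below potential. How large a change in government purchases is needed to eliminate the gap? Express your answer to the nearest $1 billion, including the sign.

Spending multiplier = 1/(1 − c(1−t)) = 1/(1 − 0.49×0.86) = 1/0.5786 ≈ 1.728.
Need ΔY = +$294 billion, so ΔG = ΔY/k = (+$294 billion) × 0.5786 ≈ +$170 billion.
The government should increase government purchases by $170 billion.

+$170 billion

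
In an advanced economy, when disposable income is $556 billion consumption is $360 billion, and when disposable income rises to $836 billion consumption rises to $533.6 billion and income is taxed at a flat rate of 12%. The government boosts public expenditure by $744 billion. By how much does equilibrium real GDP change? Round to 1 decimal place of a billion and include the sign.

+$1,637.3 billion

MPC = ΔC/ΔYd = (533.6 − 360)/(836 − 556) = 173.6/280 = 0.62.
Government-spending multiplier = 1/(1 − c(1−t)) = 1/(1 − 0.62×0.88) = 1/0.4544 ≈ 2.201.
ΔY = k × ΔG = (+$744 billion) / 0.4544 ≈ +$1,637.3 billion.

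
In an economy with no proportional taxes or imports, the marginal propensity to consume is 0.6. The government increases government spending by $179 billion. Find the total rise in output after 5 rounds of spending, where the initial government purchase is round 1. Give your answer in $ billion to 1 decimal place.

Round 1 adds ΔG = $179 billion; each later round is MPC = 0.6 times the previous.
After 5 rounds: 179 + 107.4 + 64.44 + 38.664 + 23.1984 = ΔG·(1 − c^5)/(1 − c) = 179 × (1 − 0.07776)/0.4 ≈ $412.7 billion.

$412.7 billion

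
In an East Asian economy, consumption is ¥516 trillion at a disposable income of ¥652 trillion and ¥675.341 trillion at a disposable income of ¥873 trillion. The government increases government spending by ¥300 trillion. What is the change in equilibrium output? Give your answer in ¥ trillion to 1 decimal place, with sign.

+¥1,075.3 trillion

MPC = ΔC/ΔYd = (675.341 − 516)/(873 − 652) = 159.341/221 = 0.721.
Government-spending multiplier = 1/(1 − MPC) = 1/(1 − 0.721) = 1/0.279 ≈ 3.584.
ΔY = k × ΔG = (+¥300 trillion) / 0.279 ≈ +¥1,075.3 trillion.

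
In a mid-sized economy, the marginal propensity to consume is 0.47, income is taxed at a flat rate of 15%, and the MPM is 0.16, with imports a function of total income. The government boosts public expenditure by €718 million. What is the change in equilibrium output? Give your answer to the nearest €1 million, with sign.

+€944 million

Government-spending multiplier = 1/(1 − c(1−t) + m) = 1/(1 − 0.47×0.85 + 0.16) = 1/0.7605 ≈ 1.315.
ΔY = k × ΔG = (+€718 million) / 0.7605 ≈ +€944 million.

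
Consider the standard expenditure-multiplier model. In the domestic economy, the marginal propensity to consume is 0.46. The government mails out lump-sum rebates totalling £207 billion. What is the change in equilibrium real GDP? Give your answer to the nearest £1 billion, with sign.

+£176 billion

A lump-sum tax change of −£207 billion shifts disposable income by +£207 billion; first-round consumption changes by −c × ΔT = −0.46 × (−£207 billion) = +£95.22 billion.
Expenditure multiplier = 1/(1 − MPC) = 1/(1 − 0.46) = 1/0.54 ≈ 1.852.
The tax multiplier is −c × k ≈ −0.852, so ΔY = k × (−c·ΔT) = (+£95.22 billion) / 0.54 ≈ +£176 billion.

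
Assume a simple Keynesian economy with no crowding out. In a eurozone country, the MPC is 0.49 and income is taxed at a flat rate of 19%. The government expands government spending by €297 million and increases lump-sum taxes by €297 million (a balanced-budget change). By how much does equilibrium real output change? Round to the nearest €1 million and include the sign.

+€251 million

Expenditure multiplier = 1/(1 − c(1−t)) = 1/(1 − 0.49×0.81) = 1/0.6031 ≈ 1.658.
ΔG contributes k·ΔG = (+€297 million) / 0.6031 ≈ +€492.5 million.
ΔT of +€297 million changes first-round spending by −c·ΔT = −€145.53 million, contributing k·(−c·ΔT) = (−€145.53 million) / 0.6031 ≈ −€241.3 million.
Net ΔY = k(ΔG − c·ΔT) = (+€151.47 million) / 0.6031 ≈ +€251 million.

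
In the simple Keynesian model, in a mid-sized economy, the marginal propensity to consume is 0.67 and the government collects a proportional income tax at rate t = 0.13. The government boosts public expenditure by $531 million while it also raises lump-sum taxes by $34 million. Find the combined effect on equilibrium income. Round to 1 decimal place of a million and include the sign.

Expenditure multiplier = 1/(1 − c(1−t)) = 1/(1 − 0.67×0.87) = 1/0.4171 ≈ 2.398.
ΔG contributes k·ΔG = (+$531 million) / 0.4171 ≈ +$1,273.1 million.
ΔT of +$34 million changes first-round spending by −c·ΔT = −$22.78 million, contributing k·(−c·ΔT) = (−$22.78 million) / 0.4171 ≈ −$54.6 million.
Net ΔY = k(ΔG − c·ΔT) = (+$508.22 million) / 0.4171 ≈ +$1,218.5 million.

+$1,218.5 million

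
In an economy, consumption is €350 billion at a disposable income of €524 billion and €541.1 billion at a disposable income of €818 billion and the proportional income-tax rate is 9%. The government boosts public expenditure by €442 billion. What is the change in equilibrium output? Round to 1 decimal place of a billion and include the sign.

+€1,082.0 billion

MPC = ΔC/ΔYd = (541.1 − 350)/(818 − 524) = 191.1/294 = 0.65.
Expenditure multiplier = 1/(1 − c(1−t)) = 1/(1 − 0.65×0.91) = 1/0.4085 ≈ 2.448.
ΔY = k × ΔG = (+€442 billion) / 0.4085 ≈ +€1,082 billion.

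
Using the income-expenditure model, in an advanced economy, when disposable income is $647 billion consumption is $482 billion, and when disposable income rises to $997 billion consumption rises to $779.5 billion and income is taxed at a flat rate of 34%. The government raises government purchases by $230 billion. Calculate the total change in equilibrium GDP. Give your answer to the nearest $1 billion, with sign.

MPC = ΔC/ΔYd = (779.5 − 482)/(997 − 647) = 297.5/350 = 0.85.
Spending multiplier = 1/(1 − c(1−t)) = 1/(1 − 0.85×0.66) = 1/0.439 ≈ 2.278.
ΔY = k × ΔG = (+$230 billion) / 0.439 ≈ +$524 billion.

+$524 billion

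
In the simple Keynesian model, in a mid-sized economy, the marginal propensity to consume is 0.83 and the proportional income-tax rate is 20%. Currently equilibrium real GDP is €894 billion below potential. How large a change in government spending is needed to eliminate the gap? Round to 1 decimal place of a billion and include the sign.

Spending multiplier = 1/(1 − c(1−t)) = 1/(1 − 0.83×0.8) = 1/0.336 ≈ 2.976.
Need ΔY = +€894 billion, so ΔG = ΔY/k = (+€894 billion) × 0.336 ≈ +€300.4 billion.
The government should increase government spending by €300.4 billion.

+€300.4 billion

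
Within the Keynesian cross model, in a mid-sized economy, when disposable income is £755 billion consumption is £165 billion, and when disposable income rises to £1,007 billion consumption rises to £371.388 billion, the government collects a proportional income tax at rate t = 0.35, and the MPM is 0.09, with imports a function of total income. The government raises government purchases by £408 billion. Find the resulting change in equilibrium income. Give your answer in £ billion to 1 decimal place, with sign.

+£731.6 billion

MPC = ΔC/ΔYd = (371.388 − 165)/(1,007 − 755) = 206.388/252 = 0.819.
Spending multiplier = 1/(1 − c(1−t) + m) = 1/(1 − 0.819×0.65 + 0.09) = 1/0.55765 ≈ 1.793.
ΔY = k × ΔG = (+£408 billion) / 0.55765 ≈ +£731.6 billion.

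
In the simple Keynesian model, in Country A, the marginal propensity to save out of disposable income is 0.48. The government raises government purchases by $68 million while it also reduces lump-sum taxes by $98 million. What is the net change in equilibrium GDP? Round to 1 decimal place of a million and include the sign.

MPC = 1 − MPS = 1 − 0.48 = 0.52.
Expenditure multiplier = 1/(1 − MPC) = 1/(1 − 0.52) = 1/0.48 ≈ 2.083.
ΔG contributes k·ΔG = (+$68 million) / 0.48 ≈ +$141.7 million.
ΔT of −$98 million changes first-round spending by −c·ΔT = +$50.96 million, contributing k·(−c·ΔT) = (+$50.96 million) / 0.48 ≈ +$106.2 million.
Net ΔY = k(ΔG − c·ΔT) = (+$118.96 million) / 0.48 ≈ +$247.8 million.

+$247.8 million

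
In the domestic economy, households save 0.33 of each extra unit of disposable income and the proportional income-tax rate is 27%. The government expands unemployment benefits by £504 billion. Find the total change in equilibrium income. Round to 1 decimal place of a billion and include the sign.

MPC = 1 − MPS = 1 − 0.33 = 0.67.
The transfer change shifts disposable income by +£504 billion, so first-round consumption changes by c·ΔTR = 0.67 × (+£504 billion) = +£337.68 billion.
Expenditure multiplier = 1/(1 − c(1−t)) = 1/(1 − 0.67×0.73) = 1/0.5109 ≈ 1.957.
The transfer multiplier is c × k ≈ 1.311, so ΔY = k × (c·ΔTR) = (+£337.68 billion) / 0.5109 ≈ +£661 billion.

+£661.0 billion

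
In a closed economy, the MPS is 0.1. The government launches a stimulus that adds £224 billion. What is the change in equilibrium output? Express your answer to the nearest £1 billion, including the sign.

+£2,240 billion

MPC = 1 − MPS = 1 − 0.1 = 0.9.
Expenditure multiplier = 1/(1 − MPC) = 1/(1 − 0.9) = 1/0.1 = 10.
ΔY = k × ΔG = (+£224 billion) / 0.1 = +£2,240 billion.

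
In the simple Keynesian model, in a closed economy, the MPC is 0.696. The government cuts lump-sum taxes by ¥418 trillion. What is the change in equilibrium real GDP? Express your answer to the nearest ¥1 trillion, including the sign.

+¥957 trillion

A lump-sum tax change of −¥418 trillion shifts disposable income by +¥418 trillion; first-round consumption changes by −c × ΔT = −0.696 × (−¥418 trillion) = +¥290.928 trillion.
Expenditure multiplier = 1/(1 − MPC) = 1/(1 − 0.696) = 1/0.304 ≈ 3.289.
The tax multiplier is −c × k ≈ −2.289, so ΔY = k × (−c·ΔT) = (+¥290.928 trillion) / 0.304 = +¥957 trillion.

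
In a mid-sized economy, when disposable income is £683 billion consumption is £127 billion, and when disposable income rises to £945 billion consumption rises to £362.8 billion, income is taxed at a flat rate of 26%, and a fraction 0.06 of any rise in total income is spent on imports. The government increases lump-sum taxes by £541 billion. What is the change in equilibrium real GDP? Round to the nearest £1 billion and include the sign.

MPC = ΔC/ΔYd = (362.8 − 127)/(945 − 683) = 235.8/262 = 0.9.
A lump-sum tax change of +£541 billion shifts disposable income by −£541 billion; first-round consumption changes by −c × ΔT = −0.9 × (+£541 billion) = −£486.9 billion.
Expenditure multiplier = 1/(1 − c(1−t) + m) = 1/(1 − 0.9×0.74 + 0.06) = 1/0.394 ≈ 2.538.
The tax multiplier is −c × k ≈ −2.284, so ΔY = k × (−c·ΔT) = (−£486.9 billion) / 0.394 ≈ −£1,236 billion.

−£1,236 billion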